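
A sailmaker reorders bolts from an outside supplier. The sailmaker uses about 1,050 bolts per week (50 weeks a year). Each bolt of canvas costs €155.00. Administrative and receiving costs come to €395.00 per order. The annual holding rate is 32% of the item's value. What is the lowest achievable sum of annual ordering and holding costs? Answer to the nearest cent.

Annual demand D = 1,050 × 50 = 52,500.
Holding cost H = 0.32 × €155.00 = €49.6000 per unit per year.
Q* = √(2DS/H) = √(2 × 52,500 × 395 / 49.6) ≈ 914.43.
At Q*, ordering cost (D/Q*)S equals holding cost (Q*/2)H, each = √(DSH/2).
Minimum total = √(2DSH) = √(2 × 52,500 × 395 × 49.6) ≈ 45355.926.

TC* ≈ €45,355.93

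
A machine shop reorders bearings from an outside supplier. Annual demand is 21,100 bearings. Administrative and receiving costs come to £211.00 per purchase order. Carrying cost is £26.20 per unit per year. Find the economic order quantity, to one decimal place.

EOQ = √(2DS / H) = √(2 × 21,100 × 211 / 26.2).
= √(8,904,200 / 26.2) = √339,854.9618 ≈ 582.971.

Q* ≈ 583.0 bearings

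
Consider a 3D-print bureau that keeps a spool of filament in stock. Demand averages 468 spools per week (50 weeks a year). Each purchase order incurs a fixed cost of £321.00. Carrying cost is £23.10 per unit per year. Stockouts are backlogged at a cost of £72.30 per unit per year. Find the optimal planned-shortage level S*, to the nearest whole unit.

S* ≈ 224 spools

Annual demand D = 468 × 50 = 23,400.
With planned backorders, Q* = √(2DS/H) · √((H+B)/B).
√(2DS/H) = √(2 × 23,400 × 321 / 23.1) = 806.435.
√((H+B)/B) = √((23.1+72.3)/72.3) = 1.1487.
Q* ≈ 926.349.
S* = Q* · H/(H+B) = 926.349 × 23.1/95.4 ≈ 224.305.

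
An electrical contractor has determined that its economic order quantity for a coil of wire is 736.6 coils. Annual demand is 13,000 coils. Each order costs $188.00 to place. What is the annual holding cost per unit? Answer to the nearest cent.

The basic EOQ model gives Q* = √(2DS/H); rearrange for the unknown.
From Q* = √(2DS/H): H = 2DS / Q*² = 2 × 13,000 × 188 / 736.6² = 9.0088.

H ≈ $9.01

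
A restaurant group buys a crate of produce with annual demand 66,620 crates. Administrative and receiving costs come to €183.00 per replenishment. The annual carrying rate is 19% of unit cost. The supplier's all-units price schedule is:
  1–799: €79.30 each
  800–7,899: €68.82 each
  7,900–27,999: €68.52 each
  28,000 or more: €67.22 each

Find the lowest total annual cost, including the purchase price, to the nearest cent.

Holding cost per unit per year at price C is H = 0.19·C.
Candidates are each tier's EOQ (if it falls in that tier) and each price-break quantity.
Tier 1 (€79.30): EOQ = 1272.1 exceeds tier's upper bound 799, so this tier is dominated.
EOQ at €68.82 = 1365.6 (feasible in tier 2): TC = 66,620×€68.82 + (66,620/1365.6)×183 + (1365.6/2)×0.19×€68.82 = €4,602,644.10.
EOQ at €68.52 = 1368.5 < 7900, so use break Q=7900: TC = 66,620×€68.52 + (66,620/7900.0)×183 + (7900.0/2)×0.19×€68.52 = €4,617,769.88.
EOQ at €67.22 = 1381.7 < 28000, so use break Q=28000: TC = 66,620×€67.22 + (66,620/28000.0)×183 + (28000.0/2)×0.19×€67.22 = €4,657,437.01.
Lowest total cost among the candidates is at Q = 1365.6.

TC* ≈ €4,602,644.10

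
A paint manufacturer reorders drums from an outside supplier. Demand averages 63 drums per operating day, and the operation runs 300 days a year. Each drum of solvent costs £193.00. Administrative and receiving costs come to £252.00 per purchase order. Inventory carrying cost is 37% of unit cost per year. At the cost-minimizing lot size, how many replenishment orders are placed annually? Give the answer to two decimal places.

N ≈ 51.75 orders per year

Annual demand D = 63 × 300 = 18,900.
Holding cost H = 0.37 × £193.00 = £71.4100 per unit per year.
EOQ = √(2DS/H) = √(2 × 18,900 × 252 / 71.41) ≈ 365.23.
Orders per year = D / Q* = 18,900 / 365.23 ≈ 51.748.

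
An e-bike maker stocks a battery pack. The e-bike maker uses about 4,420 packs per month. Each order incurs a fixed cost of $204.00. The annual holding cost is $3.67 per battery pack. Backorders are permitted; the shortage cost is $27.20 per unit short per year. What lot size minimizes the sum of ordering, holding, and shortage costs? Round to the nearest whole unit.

Q* ≈ 2,587 packs

Annual demand D = 4,420 × 12 = 53,040.
With planned backorders, Q* = √(2DS/H) · √((H+B)/B).
√(2DS/H) = √(2 × 53,040 × 204 / 3.67) = 2428.280.
√((H+B)/B) = √((3.67+27.2)/27.2) = 1.0653.
Q* ≈ 2586.918.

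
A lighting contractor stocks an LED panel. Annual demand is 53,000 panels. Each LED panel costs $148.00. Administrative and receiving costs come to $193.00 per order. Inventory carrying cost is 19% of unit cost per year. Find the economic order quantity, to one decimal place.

Q* ≈ 853.0 panels

Holding cost H = 0.19 × $148.00 = $28.1200 per unit per year.
EOQ = √(2DS / H) = √(2 × 53,000 × 193 / 28.12).
= √(20,458,000 / 28.12) = √727,524.8933 ≈ 852.951.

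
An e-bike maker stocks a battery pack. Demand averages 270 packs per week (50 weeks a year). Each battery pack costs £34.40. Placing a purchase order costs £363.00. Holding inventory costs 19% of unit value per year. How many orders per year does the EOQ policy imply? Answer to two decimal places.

N ≈ 11.02 orders per year

Annual demand D = 270 × 50 = 13,500.
Holding cost H = 0.19 × £34.40 = £6.5360 per unit per year.
EOQ = √(2DS/H) = √(2 × 13,500 × 363 / 6.536) ≈ 1224.56.
Orders per year = D / Q* = 13,500 / 1224.56 ≈ 11.024.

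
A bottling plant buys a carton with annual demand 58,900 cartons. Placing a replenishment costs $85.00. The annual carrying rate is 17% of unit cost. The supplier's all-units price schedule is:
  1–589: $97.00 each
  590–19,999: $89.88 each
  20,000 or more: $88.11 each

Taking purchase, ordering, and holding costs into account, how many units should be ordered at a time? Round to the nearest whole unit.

Holding cost per unit per year at price C is H = 0.17·C.
Evaluate total cost at each tier's feasible EOQ or, if the EOQ is below the tier, at the tier's minimum quantity.
Tier 1 ($97.00): EOQ = 779.2 exceeds tier's upper bound 589, so this tier is dominated.
EOQ at $89.88 = 809.5 (feasible in tier 2): TC = 58,900×$89.88 + (58,900/809.5)×85 + (809.5/2)×0.17×$89.88 = $5,306,301.10.
EOQ at $88.11 = 817.6 < 20000, so use break Q=20000: TC = 58,900×$88.11 + (58,900/20000.0)×85 + (20000.0/2)×0.17×$88.11 = $5,339,716.33.
Lowest total cost is $5,306,301.10 at Q = 809.5.

Q* ≈ 810 cartons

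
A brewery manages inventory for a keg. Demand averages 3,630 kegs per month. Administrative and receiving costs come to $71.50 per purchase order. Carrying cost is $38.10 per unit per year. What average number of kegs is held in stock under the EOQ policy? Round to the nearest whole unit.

Average inventory ≈ 202 kegs

Annual demand D = 3,630 × 12 = 43,560.
EOQ = √(2DS/H) = √(2 × 43,560 × 71.5 / 38.1) ≈ 404.34.
Average inventory = Q*/2 ≈ 404.34 / 2 = 202.171.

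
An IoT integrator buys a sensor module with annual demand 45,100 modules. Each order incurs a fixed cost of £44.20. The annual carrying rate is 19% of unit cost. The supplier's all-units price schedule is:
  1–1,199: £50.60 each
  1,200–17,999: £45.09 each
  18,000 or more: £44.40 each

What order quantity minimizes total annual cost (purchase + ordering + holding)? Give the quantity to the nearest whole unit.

Holding cost per unit per year at price C is H = 0.19·C.
Candidates are each tier's EOQ (if it falls in that tier) and each price-break quantity.
EOQ at £50.60 = 644.0 (feasible in tier 1): TC = 45,100×£50.60 + (45,100/644.0)×44.2 + (644.0/2)×0.19×£50.60 = £2,288,251.08.
EOQ at £45.09 = 682.2 < 1200, so use break Q=1200: TC = 45,100×£45.09 + (45,100/1200.0)×44.2 + (1200.0/2)×0.19×£45.09 = £2,040,360.44.
EOQ at £44.40 = 687.5 < 18000, so use break Q=18000: TC = 45,100×£44.40 + (45,100/18000.0)×44.2 + (18000.0/2)×0.19×£44.40 = £2,078,474.75.
Lowest total cost is £2,040,360.44 at Q = 1200.0.

Q* ≈ 1,200 modules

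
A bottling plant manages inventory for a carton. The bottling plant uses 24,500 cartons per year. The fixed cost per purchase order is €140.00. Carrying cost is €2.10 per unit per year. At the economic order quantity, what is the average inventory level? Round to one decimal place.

Average inventory ≈ 903.7 cartons

Q* = √(2DS/H) = √(2 × 24,500 × 140 / 2.1) ≈ 1807.39.
Average inventory = Q*/2 ≈ 1807.39 / 2 = 903.696.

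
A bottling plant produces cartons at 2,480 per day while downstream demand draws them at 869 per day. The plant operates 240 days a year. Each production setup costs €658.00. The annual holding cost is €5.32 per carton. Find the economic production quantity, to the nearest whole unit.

Annual demand D = 869 × 240 = 208,560.
Production build-up factor (1 − d/p) = 1 − 869/2,480 = 0.6496.
Q* = √(2DS / (H(1 − d/p))) = √(2 × 208,560 × 658 / (5.32 × 0.6496)).
= √(274,464,960 / 3.4559) ≈ 8911.806.

Q* ≈ 8,912 cartons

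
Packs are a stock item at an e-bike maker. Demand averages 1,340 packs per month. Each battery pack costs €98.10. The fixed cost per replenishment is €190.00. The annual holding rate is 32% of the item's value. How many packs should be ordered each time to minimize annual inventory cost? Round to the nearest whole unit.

Annual demand D = 1,340 × 12 = 16,080.
Holding cost H = 0.32 × €98.10 = €31.3920 per unit per year.
EOQ = √(2DS / H) = √(2 × 16,080 × 190 / 31.392).
= √(6,110,400 / 31.392) = √194,648.318 ≈ 441.190.

Q* ≈ 441 packs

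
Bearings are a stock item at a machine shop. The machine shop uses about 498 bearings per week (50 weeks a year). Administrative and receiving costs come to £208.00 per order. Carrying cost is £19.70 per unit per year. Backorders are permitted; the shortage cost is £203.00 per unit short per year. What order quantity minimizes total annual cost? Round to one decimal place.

Q* ≈ 759.5 bearings

Annual demand D = 498 × 50 = 24,900.
With planned backorders, Q* = √(2DS/H) · √((H+B)/B).
√(2DS/H) = √(2 × 24,900 × 208 / 19.7) = 725.126.
√((H+B)/B) = √((19.7+203)/203) = 1.0474.
Q* ≈ 759.496.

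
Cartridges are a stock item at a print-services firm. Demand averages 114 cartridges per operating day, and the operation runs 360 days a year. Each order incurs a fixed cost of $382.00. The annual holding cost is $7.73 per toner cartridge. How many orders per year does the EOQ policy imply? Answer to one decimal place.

Annual demand D = 114 × 360 = 41,040.
The optimal lot size = √(2DS/H) = √(2 × 41,040 × 382 / 7.73) ≈ 2014.01.
Orders per year = D / Q* = 41,040 / 2014.01 ≈ 20.377.

N ≈ 20.4 orders per year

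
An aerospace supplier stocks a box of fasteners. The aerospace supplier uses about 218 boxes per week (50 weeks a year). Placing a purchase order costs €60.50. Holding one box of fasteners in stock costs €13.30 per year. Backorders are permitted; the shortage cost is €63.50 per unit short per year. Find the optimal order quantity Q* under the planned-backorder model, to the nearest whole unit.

Annual demand D = 218 × 50 = 10,900.
With planned backorders, Q* = √(2DS/H) · √((H+B)/B).
√(2DS/H) = √(2 × 10,900 × 60.5 / 13.3) = 314.905.
√((H+B)/B) = √((13.3+63.5)/63.5) = 1.0997.
Q* ≈ 346.317.

Q* ≈ 346 boxes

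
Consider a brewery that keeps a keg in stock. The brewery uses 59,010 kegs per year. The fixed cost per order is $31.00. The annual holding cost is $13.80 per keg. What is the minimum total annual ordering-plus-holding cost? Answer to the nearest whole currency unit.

TC* ≈ $7,106

EOQ = √(2DS/H) = √(2 × 59,010 × 31 / 13.8) ≈ 514.90.
At the optimum the two cost components are equal, so total cost = 2·(Q*/2)H = Q*·H.
Minimum total = √(2DSH) = √(2 × 59,010 × 31 × 13.8) ≈ 7105.558.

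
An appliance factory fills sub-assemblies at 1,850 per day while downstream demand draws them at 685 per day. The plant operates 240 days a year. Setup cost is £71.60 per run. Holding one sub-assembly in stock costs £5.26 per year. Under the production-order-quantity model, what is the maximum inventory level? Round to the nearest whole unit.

Annual demand D = 685 × 240 = 164,400.
Production build-up factor (1 − d/p) = 1 − 685/1,850 = 0.6297.
Q* = √(2DS / (H(1 − d/p))) = √(2 × 164,400 × 71.6 / (5.26 × 0.6297)).
= √(23,542,080 / 3.3124) ≈ 2665.953.
Maximum inventory = Q*(1 − d/p) = 2665.953 × 0.6297 ≈ 1678.830.

I_max ≈ 1,679 sub-assemblies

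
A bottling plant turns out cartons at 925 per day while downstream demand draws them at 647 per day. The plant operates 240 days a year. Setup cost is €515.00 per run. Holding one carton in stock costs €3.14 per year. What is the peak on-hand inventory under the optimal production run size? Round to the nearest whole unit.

Annual demand D = 647 × 240 = 155,280.
Production build-up factor (1 − d/p) = 1 − 647/925 = 0.3005.
Q* = √(2DS / (H(1 − d/p))) = √(2 × 155,280 × 515 / (3.14 × 0.3005)).
= √(159,938,400 / 0.9437) ≈ 13018.472.
Maximum inventory = Q*(1 − d/p) = 13018.472 × 0.3005 ≈ 3912.579.

I_max ≈ 3,913 cartons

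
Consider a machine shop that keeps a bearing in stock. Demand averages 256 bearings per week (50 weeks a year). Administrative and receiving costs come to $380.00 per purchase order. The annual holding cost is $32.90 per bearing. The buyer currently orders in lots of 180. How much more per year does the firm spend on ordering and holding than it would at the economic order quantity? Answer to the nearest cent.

Extra cost ≈ $12,093.25 per year

Annual demand D = 256 × 50 = 12,800.
EOQ = √(2DS/H) = √(2 × 12,800 × 380 / 32.9) ≈ 543.77.
Cost at Q* = (D/Q*)S + (Q*/2)H = √(2DSH) ≈ $17,889.97.
Cost at Q = 180: (12,800/180)×380 + (180/2)×32.9 = $27,022.22 + $2,961.00 = $29,983.22.
Excess = $29,983.22 − $17,889.97 = $12,093.25.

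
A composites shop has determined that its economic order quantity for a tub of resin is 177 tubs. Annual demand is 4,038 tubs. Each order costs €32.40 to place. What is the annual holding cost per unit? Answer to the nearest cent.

The basic EOQ model gives Q* = √(2DS/H); rearrange for the unknown.
From Q* = √(2DS/H): H = 2DS / Q*² = 2 × 4,038 × 32.4 / 177² = 8.3521.

H ≈ €8.35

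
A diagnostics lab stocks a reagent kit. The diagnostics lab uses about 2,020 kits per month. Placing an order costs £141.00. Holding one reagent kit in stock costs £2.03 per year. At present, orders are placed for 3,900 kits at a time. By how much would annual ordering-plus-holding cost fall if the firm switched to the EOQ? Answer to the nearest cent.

Annual demand D = 2,020 × 12 = 24,240.
EOQ = √(2DS/H) = √(2 × 24,240 × 141 / 2.03) ≈ 1835.03.
Cost at Q* = (D/Q*)S + (Q*/2)H = √(2DSH) ≈ £3,725.11.
Cost at Q = 3,900: (24,240/3,900)×141 + (3,900/2)×2.03 = £876.37 + £3,958.50 = £4,834.87.
Excess = £4,834.87 − £3,725.11 = £1,109.76.

Extra cost ≈ £1,109.76 per year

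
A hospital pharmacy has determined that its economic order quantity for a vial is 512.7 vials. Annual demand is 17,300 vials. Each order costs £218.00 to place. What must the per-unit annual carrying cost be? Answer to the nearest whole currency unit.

Squaring Q* = √(2DS/H) gives Q*² = 2DS/H.
From Q* = √(2DS/H): H = 2DS / Q*² = 2 × 17,300 × 218 / 512.7² = 28.6950.

H ≈ £29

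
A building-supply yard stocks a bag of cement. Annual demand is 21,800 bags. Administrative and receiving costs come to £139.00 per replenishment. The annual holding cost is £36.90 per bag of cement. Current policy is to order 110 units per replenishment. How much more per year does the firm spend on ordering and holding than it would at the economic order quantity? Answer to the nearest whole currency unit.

EOQ = √(2DS/H) = √(2 × 21,800 × 139 / 36.9) ≈ 405.26.
Cost at Q* = (D/Q*)S + (Q*/2)H = √(2DSH) ≈ £14,954.22.
Cost at Q = 110: (21,800/110)×139 + (110/2)×36.9 = £27,547.27 + £2,029.50 = £29,576.77.
Excess = £29,576.77 − £14,954.22 = £14,622.55.

Extra cost ≈ £14,623 per year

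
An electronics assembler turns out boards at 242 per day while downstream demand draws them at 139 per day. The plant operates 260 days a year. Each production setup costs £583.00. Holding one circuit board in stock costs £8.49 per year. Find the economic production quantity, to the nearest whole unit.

Annual demand D = 139 × 260 = 36,140.
Production build-up factor (1 − d/p) = 1 − 139/242 = 0.4256.
Q* = √(2DS / (H(1 − d/p))) = √(2 × 36,140 × 583 / (8.49 × 0.4256)).
= √(42,139,240 / 3.6135) ≈ 3414.905.

Q* ≈ 3,415 boards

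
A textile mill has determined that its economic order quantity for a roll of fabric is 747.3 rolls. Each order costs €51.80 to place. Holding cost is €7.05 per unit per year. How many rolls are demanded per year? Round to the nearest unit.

The basic EOQ model gives Q* = √(2DS/H); rearrange for the unknown.
From Q* = √(2DS/H): D = Q*²H / (2S) = 747.3² × 7.05 / (2 × 51.8) = 38003.126.

D ≈ 38,003 rolls per year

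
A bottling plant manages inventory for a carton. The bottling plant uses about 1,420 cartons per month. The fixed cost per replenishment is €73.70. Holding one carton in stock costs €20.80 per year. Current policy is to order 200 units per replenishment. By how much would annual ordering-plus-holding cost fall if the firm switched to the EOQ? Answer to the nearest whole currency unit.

Annual demand D = 1,420 × 12 = 17,040.
EOQ = √(2DS/H) = √(2 × 17,040 × 73.7 / 20.8) ≈ 347.50.
Cost at Q* = (D/Q*)S + (Q*/2)H = √(2DSH) ≈ €7,227.95.
Cost at Q = 200: (17,040/200)×73.7 + (200/2)×20.8 = €6,279.24 + €2,080.00 = €8,359.24.
Excess = €8,359.24 − €7,227.95 = €1,131.29.

Extra cost ≈ €1,131 per year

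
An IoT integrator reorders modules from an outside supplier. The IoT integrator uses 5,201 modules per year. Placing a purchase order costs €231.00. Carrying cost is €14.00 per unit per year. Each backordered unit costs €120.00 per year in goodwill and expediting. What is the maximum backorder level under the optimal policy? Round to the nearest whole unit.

S* ≈ 46 modules

With planned backorders, Q* = √(2DS/H) · √((H+B)/B).
√(2DS/H) = √(2 × 5,201 × 231 / 14) = 414.286.
√((H+B)/B) = √((14+120)/120) = 1.0567.
Q* ≈ 437.786.
S* = Q* · H/(H+B) = 437.786 × 14/134 ≈ 45.739.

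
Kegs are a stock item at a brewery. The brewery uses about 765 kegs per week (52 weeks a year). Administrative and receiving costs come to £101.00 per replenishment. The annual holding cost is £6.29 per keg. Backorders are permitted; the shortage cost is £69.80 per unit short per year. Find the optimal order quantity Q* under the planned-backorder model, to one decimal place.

Annual demand D = 765 × 52 = 39,780.
With planned backorders, Q* = √(2DS/H) · √((H+B)/B).
√(2DS/H) = √(2 × 39,780 × 101 / 6.29) = 1130.271.
√((H+B)/B) = √((6.29+69.8)/69.8) = 1.0441.
Q* ≈ 1180.100.

Q* ≈ 1,180.1 kegs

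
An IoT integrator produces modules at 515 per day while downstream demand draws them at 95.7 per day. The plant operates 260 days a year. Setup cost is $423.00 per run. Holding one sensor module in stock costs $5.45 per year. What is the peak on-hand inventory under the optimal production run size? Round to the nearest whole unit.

Annual demand D = 95.7 × 260 = 24,882.
Production build-up factor (1 − d/p) = 1 − 95.7/515 = 0.8142.
Q* = √(2DS / (H(1 − d/p))) = √(2 × 24,882 × 423 / (5.45 × 0.8142)).
= √(21,050,172 / 4.4373) ≈ 2178.065.
Maximum inventory = Q*(1 − d/p) = 2178.065 × 0.8142 ≈ 1773.325.

I_max ≈ 1,773 modules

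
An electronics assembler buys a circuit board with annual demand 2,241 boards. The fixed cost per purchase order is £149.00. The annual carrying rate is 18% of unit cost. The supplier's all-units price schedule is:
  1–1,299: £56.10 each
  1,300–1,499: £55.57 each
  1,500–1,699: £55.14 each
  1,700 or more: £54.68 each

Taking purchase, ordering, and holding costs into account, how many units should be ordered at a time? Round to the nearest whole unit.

Q* ≈ 257 boards

Holding cost per unit per year at price C is H = 0.18·C.
For each price level, check whether its EOQ is feasible; otherwise the best quantity at that price is the breakpoint.
EOQ at £56.10 = 257.2 (feasible in tier 1): TC = 2,241×£56.10 + (2,241/257.2)×149 + (257.2/2)×0.18×£56.10 = £128,316.95.
EOQ at £55.57 = 258.4 < 1300, so use break Q=1300: TC = 2,241×£55.57 + (2,241/1300.0)×149 + (1300.0/2)×0.18×£55.57 = £131,290.91.
EOQ at £55.14 = 259.4 < 1500, so use break Q=1500: TC = 2,241×£55.14 + (2,241/1500.0)×149 + (1500.0/2)×0.18×£55.14 = £131,235.25.
EOQ at £54.68 = 260.5 < 1700, so use break Q=1700: TC = 2,241×£54.68 + (2,241/1700.0)×149 + (1700.0/2)×0.18×£54.68 = £131,100.34.
Lowest total cost is £128,316.95 at Q = 257.2.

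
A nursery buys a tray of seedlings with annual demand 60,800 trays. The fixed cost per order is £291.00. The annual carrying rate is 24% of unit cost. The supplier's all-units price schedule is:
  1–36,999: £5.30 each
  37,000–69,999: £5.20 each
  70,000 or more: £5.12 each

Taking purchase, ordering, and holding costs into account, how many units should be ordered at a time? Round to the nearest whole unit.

Holding cost per unit per year at price C is H = 0.24·C.
Evaluate total cost at each tier's feasible EOQ or, if the EOQ is below the tier, at the tier's minimum quantity.
EOQ at £5.30 = 5274.4 (feasible in tier 1): TC = 60,800×£5.30 + (60,800/5274.4)×291 + (5274.4/2)×0.24×£5.30 = £328,948.99.
EOQ at £5.20 = 5324.8 < 37000, so use break Q=37000: TC = 60,800×£5.20 + (60,800/37000.0)×291 + (37000.0/2)×0.24×£5.20 = £339,726.18.
EOQ at £5.12 = 5366.3 < 70000, so use break Q=70000: TC = 60,800×£5.12 + (60,800/70000.0)×291 + (70000.0/2)×0.24×£5.12 = £354,556.75.
Lowest total cost is £328,948.99 at Q = 5274.4.

Q* ≈ 5,274 trays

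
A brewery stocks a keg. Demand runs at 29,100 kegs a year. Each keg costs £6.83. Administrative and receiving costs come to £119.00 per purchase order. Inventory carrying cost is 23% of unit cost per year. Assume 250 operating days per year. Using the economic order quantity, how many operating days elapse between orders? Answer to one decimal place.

Holding cost H = 0.23 × £6.83 = £1.5709 per unit per year.
EOQ = √(2DS/H) = √(2 × 29,100 × 119 / 1.5709) ≈ 2099.72.
Cycle time = Q*/D × 250 = 2099.72 / 29,100 × 250 ≈ 18.039 days.

T ≈ 18.0 days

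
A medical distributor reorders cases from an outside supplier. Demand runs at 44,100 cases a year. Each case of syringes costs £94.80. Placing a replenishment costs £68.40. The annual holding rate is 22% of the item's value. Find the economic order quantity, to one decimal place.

Holding cost H = 0.22 × £94.80 = £20.8560 per unit per year.
EOQ = √(2DS / H) = √(2 × 44,100 × 68.4 / 20.856).
= √(6,032,880 / 20.856) = √289,263.5213 ≈ 537.832.

Q* ≈ 537.8 cases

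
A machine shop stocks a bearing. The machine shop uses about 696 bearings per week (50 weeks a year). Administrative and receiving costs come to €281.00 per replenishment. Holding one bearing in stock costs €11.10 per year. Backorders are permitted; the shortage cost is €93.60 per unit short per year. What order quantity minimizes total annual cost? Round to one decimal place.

Q* ≈ 1,403.9 bearings

Annual demand D = 696 × 50 = 34,800.
With planned backorders, Q* = √(2DS/H) · √((H+B)/B).
√(2DS/H) = √(2 × 34,800 × 281 / 11.1) = 1327.383.
√((H+B)/B) = √((11.1+93.6)/93.6) = 1.0576.
Q* ≈ 1403.886.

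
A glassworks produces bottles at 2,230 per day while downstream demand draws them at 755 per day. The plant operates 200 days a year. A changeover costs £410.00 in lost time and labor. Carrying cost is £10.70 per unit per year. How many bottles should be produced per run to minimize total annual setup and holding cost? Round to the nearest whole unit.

Q* ≈ 4,183 bottles

Annual demand D = 755 × 200 = 151,000.
Production build-up factor (1 − d/p) = 1 − 755/2,230 = 0.6614.
Q* = √(2DS / (H(1 − d/p))) = √(2 × 151,000 × 410 / (10.7 × 0.6614)).
= √(123,820,000 / 7.0774) ≈ 4182.731.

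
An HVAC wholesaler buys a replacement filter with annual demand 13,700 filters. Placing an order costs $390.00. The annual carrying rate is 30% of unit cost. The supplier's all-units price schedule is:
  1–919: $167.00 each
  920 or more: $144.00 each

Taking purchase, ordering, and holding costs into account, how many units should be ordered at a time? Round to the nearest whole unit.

Holding cost per unit per year at price C is H = 0.30·C.
For each price level, check whether its EOQ is feasible; otherwise the best quantity at that price is the breakpoint.
EOQ at $167.00 = 461.8 (feasible in tier 1): TC = 13,700×$167.00 + (13,700/461.8)×390 + (461.8/2)×0.30×$167.00 = $2,311,038.03.
EOQ at $144.00 = 497.4 < 920, so use break Q=920: TC = 13,700×$144.00 + (13,700/920.0)×390 + (920.0/2)×0.30×$144.00 = $1,998,479.61.
Lowest total cost is $1,998,479.61 at Q = 920.0.

Q* ≈ 920 filters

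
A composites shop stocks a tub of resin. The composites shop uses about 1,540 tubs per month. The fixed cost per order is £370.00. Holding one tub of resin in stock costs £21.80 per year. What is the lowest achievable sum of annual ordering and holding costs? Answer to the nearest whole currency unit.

TC* ≈ £17,266

Annual demand D = 1,540 × 12 = 18,480.
Q* = √(2DS/H) = √(2 × 18,480 × 370 / 21.8) ≈ 792.02.
At Q*, ordering cost (D/Q*)S equals holding cost (Q*/2)H, each = √(DSH/2).
Minimum total = √(2DSH) = √(2 × 18,480 × 370 × 21.8) ≈ 17266.133.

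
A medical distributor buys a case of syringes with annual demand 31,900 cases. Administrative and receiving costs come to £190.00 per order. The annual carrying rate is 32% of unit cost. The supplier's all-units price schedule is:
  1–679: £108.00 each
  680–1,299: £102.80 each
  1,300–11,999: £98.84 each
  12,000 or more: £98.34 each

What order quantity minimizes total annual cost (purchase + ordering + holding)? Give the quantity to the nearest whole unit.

Holding cost per unit per year at price C is H = 0.32·C.
Candidates are each tier's EOQ (if it falls in that tier) and each price-break quantity.
EOQ at £108.00 = 592.2 (feasible in tier 1): TC = 31,900×£108.00 + (31,900/592.2)×190 + (592.2/2)×0.32×£108.00 = £3,465,667.93.
EOQ at £102.80 = 607.0 < 680, so use break Q=680: TC = 31,900×£102.80 + (31,900/680.0)×190 + (680.0/2)×0.32×£102.80 = £3,299,417.88.
EOQ at £98.84 = 619.1 < 1300, so use break Q=1300: TC = 31,900×£98.84 + (31,900/1300.0)×190 + (1300.0/2)×0.32×£98.84 = £3,178,217.03.
EOQ at £98.34 = 620.7 < 12000, so use break Q=12000: TC = 31,900×£98.34 + (31,900/12000.0)×190 + (12000.0/2)×0.32×£98.34 = £3,326,363.88.
Lowest total cost is £3,178,217.03 at Q = 1300.0.

Q* ≈ 1,300 cases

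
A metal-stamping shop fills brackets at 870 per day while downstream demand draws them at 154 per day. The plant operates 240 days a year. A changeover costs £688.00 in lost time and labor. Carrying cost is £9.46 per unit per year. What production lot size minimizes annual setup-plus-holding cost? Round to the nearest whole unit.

Annual demand D = 154 × 240 = 36,960.
Production build-up factor (1 − d/p) = 1 − 154/870 = 0.8230.
Q* = √(2DS / (H(1 − d/p))) = √(2 × 36,960 × 688 / (9.46 × 0.8230)).
= √(50,856,960 / 7.7855) ≈ 2555.835.

Q* ≈ 2,556 brackets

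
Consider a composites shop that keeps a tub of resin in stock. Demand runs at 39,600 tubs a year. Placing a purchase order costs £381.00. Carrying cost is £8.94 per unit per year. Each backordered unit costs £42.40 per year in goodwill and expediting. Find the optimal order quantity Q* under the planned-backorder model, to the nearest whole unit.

With planned backorders, Q* = √(2DS/H) · √((H+B)/B).
√(2DS/H) = √(2 × 39,600 × 381 / 8.94) = 1837.200.
√((H+B)/B) = √((8.94+42.4)/42.4) = 1.1004.
Q* ≈ 2021.628.

Q* ≈ 2,022 tubs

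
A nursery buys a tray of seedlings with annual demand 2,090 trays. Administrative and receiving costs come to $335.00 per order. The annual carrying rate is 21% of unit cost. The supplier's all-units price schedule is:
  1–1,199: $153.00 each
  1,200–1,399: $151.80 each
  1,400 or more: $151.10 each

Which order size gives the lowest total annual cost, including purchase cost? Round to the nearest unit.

Q* ≈ 209 trays

Holding cost per unit per year at price C is H = 0.21·C.
Candidates are each tier's EOQ (if it falls in that tier) and each price-break quantity.
EOQ at $153.00 = 208.8 (feasible in tier 1): TC = 2,090×$153.00 + (2,090/208.8)×335 + (208.8/2)×0.21×$153.00 = $326,477.58.
EOQ at $151.80 = 209.6 < 1200, so use break Q=1200: TC = 2,090×$151.80 + (2,090/1200.0)×335 + (1200.0/2)×0.21×$151.80 = $336,972.26.
EOQ at $151.10 = 210.1 < 1400, so use break Q=1400: TC = 2,090×$151.10 + (2,090/1400.0)×335 + (1400.0/2)×0.21×$151.10 = $338,510.81.
Lowest total cost is $326,477.58 at Q = 208.8.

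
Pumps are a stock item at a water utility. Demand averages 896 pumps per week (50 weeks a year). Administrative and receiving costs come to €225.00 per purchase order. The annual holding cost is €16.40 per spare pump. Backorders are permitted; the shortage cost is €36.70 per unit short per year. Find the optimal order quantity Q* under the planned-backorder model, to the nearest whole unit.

Q* ≈ 1,334 pumps

Annual demand D = 896 × 50 = 44,800.
With planned backorders, Q* = √(2DS/H) · √((H+B)/B).
√(2DS/H) = √(2 × 44,800 × 225 / 16.4) = 1108.724.
√((H+B)/B) = √((16.4+36.7)/36.7) = 1.2029.
Q* ≈ 1333.637.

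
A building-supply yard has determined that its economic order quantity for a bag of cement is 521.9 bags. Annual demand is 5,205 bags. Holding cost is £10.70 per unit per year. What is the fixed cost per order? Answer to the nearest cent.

Invert the EOQ relation Q*² = 2DS/H.
From Q* = √(2DS/H): S = Q*²H / (2D) = 521.9² × 10.7 / (2 × 5,205) = 279.9675.

S ≈ £279.97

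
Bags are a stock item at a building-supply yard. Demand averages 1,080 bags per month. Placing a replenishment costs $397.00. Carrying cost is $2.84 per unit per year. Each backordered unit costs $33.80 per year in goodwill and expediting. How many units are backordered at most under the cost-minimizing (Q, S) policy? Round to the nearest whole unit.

Annual demand D = 1,080 × 12 = 12,960.
With planned backorders, Q* = √(2DS/H) · √((H+B)/B).
√(2DS/H) = √(2 × 12,960 × 397 / 2.84) = 1903.503.
√((H+B)/B) = √((2.84+33.8)/33.8) = 1.0412.
Q* ≈ 1981.860.
S* = Q* · H/(H+B) = 1981.860 × 2.84/36.64 ≈ 153.616.

S* ≈ 154 bags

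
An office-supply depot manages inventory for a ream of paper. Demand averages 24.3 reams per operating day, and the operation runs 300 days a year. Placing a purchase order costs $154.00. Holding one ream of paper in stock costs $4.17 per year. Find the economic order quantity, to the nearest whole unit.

Annual demand D = 24.3 × 300 = 7,290.
EOQ = √(2DS / H) = √(2 × 7,290 × 154 / 4.17).
= √(2,245,320 / 4.17) = √538,446.0432 ≈ 733.789.

Q* ≈ 734 reams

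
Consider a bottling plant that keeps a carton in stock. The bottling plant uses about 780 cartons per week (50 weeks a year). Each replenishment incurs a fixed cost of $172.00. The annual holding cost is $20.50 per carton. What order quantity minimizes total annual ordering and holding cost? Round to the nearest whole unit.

Q* ≈ 809 cartons

Annual demand D = 780 × 50 = 39,000.
EOQ = √(2DS / H) = √(2 × 39,000 × 172 / 20.5).
= √(13,416,000 / 20.5) = √654,439.0244 ≈ 808.974.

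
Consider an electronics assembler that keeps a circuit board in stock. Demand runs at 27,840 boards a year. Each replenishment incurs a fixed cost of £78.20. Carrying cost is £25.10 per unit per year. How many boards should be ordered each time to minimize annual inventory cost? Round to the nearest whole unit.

Q* ≈ 417 boards

EOQ = √(2DS / H) = √(2 × 27,840 × 78.2 / 25.1).
= √(4,354,176 / 25.1) = √173,473.1474 ≈ 416.501.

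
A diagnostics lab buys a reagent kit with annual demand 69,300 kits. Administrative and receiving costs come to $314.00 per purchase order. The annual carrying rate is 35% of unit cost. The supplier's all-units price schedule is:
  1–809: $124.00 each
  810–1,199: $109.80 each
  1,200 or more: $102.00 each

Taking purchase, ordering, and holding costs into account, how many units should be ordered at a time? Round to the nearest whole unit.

Holding cost per unit per year at price C is H = 0.35·C.
For each price level, check whether its EOQ is feasible; otherwise the best quantity at that price is the breakpoint.
Tier 1 ($124.00): EOQ = 1001.4 exceeds tier's upper bound 809, so this tier is dominated.
EOQ at $109.80 = 1064.2 (feasible in tier 2): TC = 69,300×$109.80 + (69,300/1064.2)×314 + (1064.2/2)×0.35×$109.80 = $7,650,036.08.
EOQ at $102.00 = 1104.1 < 1200, so use break Q=1200: TC = 69,300×$102.00 + (69,300/1200.0)×314 + (1200.0/2)×0.35×$102.00 = $7,108,153.50.
Lowest total cost is $7,108,153.50 at Q = 1200.0.

Q* ≈ 1,200 kits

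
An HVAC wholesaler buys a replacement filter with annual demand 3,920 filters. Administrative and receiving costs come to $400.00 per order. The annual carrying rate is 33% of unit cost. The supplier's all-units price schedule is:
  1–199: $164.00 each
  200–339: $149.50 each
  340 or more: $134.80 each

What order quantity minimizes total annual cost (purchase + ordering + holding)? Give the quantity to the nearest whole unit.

Q* ≈ 340 filters

Holding cost per unit per year at price C is H = 0.33·C.
Evaluate total cost at each tier's feasible EOQ or, if the EOQ is below the tier, at the tier's minimum quantity.
Tier 1 ($164.00): EOQ = 240.7 exceeds tier's upper bound 199, so this tier is dominated.
EOQ at $149.50 = 252.1 (feasible in tier 2): TC = 3,920×$149.50 + (3,920/252.1)×400 + (252.1/2)×0.33×$149.50 = $598,478.43.
EOQ at $134.80 = 265.5 < 340, so use break Q=340: TC = 3,920×$134.80 + (3,920/340.0)×400 + (340.0/2)×0.33×$134.80 = $540,590.04.
Lowest total cost is $540,590.04 at Q = 340.0.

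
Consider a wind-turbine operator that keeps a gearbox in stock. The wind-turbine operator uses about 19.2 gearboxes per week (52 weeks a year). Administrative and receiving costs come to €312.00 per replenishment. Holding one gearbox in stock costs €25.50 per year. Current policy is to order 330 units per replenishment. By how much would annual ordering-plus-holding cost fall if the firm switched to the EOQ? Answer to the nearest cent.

Annual demand D = 19.2 × 52 = 998.4.
EOQ = √(2DS/H) = √(2 × 998.4 × 312 / 25.5) ≈ 156.31.
Cost at Q* = (D/Q*)S + (Q*/2)H = √(2DSH) ≈ €3,985.79.
Cost at Q = 330: (998.4/330)×312 + (330/2)×25.5 = €943.94 + €4,207.50 = €5,151.44.
Excess = €5,151.44 − €3,985.79 = €1,165.65.

Extra cost ≈ €1,165.65 per year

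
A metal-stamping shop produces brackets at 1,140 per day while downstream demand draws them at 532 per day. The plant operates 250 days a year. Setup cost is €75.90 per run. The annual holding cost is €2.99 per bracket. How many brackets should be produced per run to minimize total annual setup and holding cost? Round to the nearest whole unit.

Q* ≈ 3,558 brackets

Annual demand D = 532 × 250 = 133,000.
Production build-up factor (1 − d/p) = 1 − 532/1,140 = 0.5333.
Q* = √(2DS / (H(1 − d/p))) = √(2 × 133,000 × 75.9 / (2.99 × 0.5333)).
= √(20,189,400 / 1.5947) ≈ 3558.170.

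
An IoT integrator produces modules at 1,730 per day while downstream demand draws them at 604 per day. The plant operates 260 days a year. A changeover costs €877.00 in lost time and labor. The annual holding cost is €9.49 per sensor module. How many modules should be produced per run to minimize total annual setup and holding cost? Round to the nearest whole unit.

Q* ≈ 6,678 modules

Annual demand D = 604 × 260 = 157,040.
Production build-up factor (1 − d/p) = 1 − 604/1,730 = 0.6509.
Q* = √(2DS / (H(1 − d/p))) = √(2 × 157,040 × 877 / (9.49 × 0.6509)).
= √(275,448,160 / 6.1767) ≈ 6677.912.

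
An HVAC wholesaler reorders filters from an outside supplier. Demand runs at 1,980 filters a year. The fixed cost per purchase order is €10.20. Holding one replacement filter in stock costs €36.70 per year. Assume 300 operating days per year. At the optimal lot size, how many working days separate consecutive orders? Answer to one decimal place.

The optimal lot size = √(2DS/H) = √(2 × 1,980 × 10.2 / 36.7) ≈ 33.18.
Cycle time = Q*/D × 300 = 33.18 / 1,980 × 300 ≈ 5.027 days.

T ≈ 5.0 days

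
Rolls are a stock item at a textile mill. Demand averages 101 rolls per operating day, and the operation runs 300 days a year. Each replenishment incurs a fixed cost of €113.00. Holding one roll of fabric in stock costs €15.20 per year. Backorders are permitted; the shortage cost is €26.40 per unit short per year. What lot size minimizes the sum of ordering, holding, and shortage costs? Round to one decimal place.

Q* ≈ 842.6 rolls

Annual demand D = 101 × 300 = 30,300.
With planned backorders, Q* = √(2DS/H) · √((H+B)/B).
√(2DS/H) = √(2 × 30,300 × 113 / 15.2) = 671.203.
√((H+B)/B) = √((15.2+26.4)/26.4) = 1.2553.
Q* ≈ 842.555.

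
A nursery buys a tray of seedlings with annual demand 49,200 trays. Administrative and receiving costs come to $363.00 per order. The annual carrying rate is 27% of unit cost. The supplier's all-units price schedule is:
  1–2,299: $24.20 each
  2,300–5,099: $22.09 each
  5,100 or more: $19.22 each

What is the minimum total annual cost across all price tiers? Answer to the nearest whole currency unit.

Holding cost per unit per year at price C is H = 0.27·C.
Candidates are each tier's EOQ (if it falls in that tier) and each price-break quantity.
Tier 1 ($24.20): EOQ = 2338.1 exceeds tier's upper bound 2299, so this tier is dominated.
EOQ at $22.09 = 2447.2 (feasible in tier 2): TC = 49,200×$22.09 + (49,200/2447.2)×363 + (2447.2/2)×0.27×$22.09 = $1,101,423.89.
EOQ at $19.22 = 2623.6 < 5100, so use break Q=5100: TC = 49,200×$19.22 + (49,200/5100.0)×363 + (5100.0/2)×0.27×$19.22 = $962,358.85.
Lowest total cost among the candidates is at Q = 5100.0.

TC* ≈ $962,359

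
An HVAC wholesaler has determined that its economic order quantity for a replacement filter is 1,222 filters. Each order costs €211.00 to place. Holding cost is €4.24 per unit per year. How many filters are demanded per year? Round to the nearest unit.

D ≈ 15,004 filters per year

Invert the EOQ relation Q*² = 2DS/H.
From Q* = √(2DS/H): D = Q*²H / (2S) = 1,222² × 4.24 / (2 × 211) = 15003.612.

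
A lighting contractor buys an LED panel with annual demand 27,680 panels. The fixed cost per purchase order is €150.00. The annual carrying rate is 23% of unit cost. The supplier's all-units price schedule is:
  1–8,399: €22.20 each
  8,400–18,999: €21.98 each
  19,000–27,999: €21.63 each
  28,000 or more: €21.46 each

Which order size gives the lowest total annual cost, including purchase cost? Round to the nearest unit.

Q* ≈ 1,275 panels

Holding cost per unit per year at price C is H = 0.23·C.
Candidates are each tier's EOQ (if it falls in that tier) and each price-break quantity.
EOQ at €22.20 = 1275.3 (feasible in tier 1): TC = 27,680×€22.20 + (27,680/1275.3)×150 + (1275.3/2)×0.23×€22.20 = €621,007.55.
EOQ at €21.98 = 1281.6 < 8400, so use break Q=8400: TC = 27,680×€21.98 + (27,680/8400.0)×150 + (8400.0/2)×0.23×€21.98 = €630,133.37.
EOQ at €21.63 = 1292.0 < 19000, so use break Q=19000: TC = 27,680×€21.63 + (27,680/19000.0)×150 + (19000.0/2)×0.23×€21.63 = €646,198.48.
EOQ at €21.46 = 1297.1 < 28000, so use break Q=28000: TC = 27,680×€21.46 + (27,680/28000.0)×150 + (28000.0/2)×0.23×€21.46 = €663,262.29.
Lowest total cost is €621,007.55 at Q = 1275.3.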